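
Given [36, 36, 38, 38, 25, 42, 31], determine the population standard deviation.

5.1389

Step 1: Compute the mean: 35.1429
Step 2: Sum of squared deviations from the mean: 184.8571
Step 3: Population variance = 184.8571 / 7 = 26.4082
Step 4: Standard deviation = sqrt(26.4082) = 5.1389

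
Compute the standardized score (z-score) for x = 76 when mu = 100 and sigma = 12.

-2

Step 1: Recall the z-score formula: z = (x - mu) / sigma
Step 2: Substitute values: z = (76 - 100) / 12
Step 3: z = -24 / 12 = -2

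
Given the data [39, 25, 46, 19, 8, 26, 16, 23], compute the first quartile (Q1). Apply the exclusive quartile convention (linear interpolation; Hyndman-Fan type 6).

16.75

Step 1: Sort the data: [8, 16, 19, 23, 25, 26, 39, 46]
Step 2: n = 8
Step 3: Using the exclusive quartile method:
  Q1 = 16.75
  Q2 (median) = 24
  Q3 = 35.75
  IQR = Q3 - Q1 = 35.75 - 16.75 = 19
Step 4: Q1 = 16.75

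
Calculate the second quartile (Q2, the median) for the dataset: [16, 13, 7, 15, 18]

15

Step 1: Sort the data: [7, 13, 15, 16, 18]
Step 2: n = 5
Step 3: Q2 is the median. Since n is odd, it is the middle value at position 3: 15
Step 4: Q2 = 15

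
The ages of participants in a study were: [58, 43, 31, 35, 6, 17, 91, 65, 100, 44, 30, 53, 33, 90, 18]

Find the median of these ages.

43

Step 1: Sort the data in ascending order: [6, 17, 18, 30, 31, 33, 35, 43, 44, 53, 58, 65, 90, 91, 100]
Step 2: The number of values is n = 15.
Step 3: Since n is odd, the median is the middle value at position 8: 43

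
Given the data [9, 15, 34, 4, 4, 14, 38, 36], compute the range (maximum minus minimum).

34

Step 1: Identify the maximum value: max = 38
Step 2: Identify the minimum value: min = 4
Step 3: Range = max - min = 38 - 4 = 34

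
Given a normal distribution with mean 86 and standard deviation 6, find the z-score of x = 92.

1

Step 1: Recall the z-score formula: z = (x - mu) / sigma
Step 2: Substitute values: z = (92 - 86) / 6
Step 3: z = 6 / 6 = 1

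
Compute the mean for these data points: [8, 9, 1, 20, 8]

9.2

Step 1: Sum all values: 8 + 9 + 1 + 20 + 8 = 46
Step 2: Count the number of values: n = 5
Step 3: Mean = sum / n = 46 / 5 = 9.2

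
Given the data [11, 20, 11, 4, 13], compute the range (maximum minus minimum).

16

Step 1: Identify the maximum value: max = 20
Step 2: Identify the minimum value: min = 4
Step 3: Range = max - min = 20 - 4 = 16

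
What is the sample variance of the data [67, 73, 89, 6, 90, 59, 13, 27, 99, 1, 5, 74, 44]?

1274.359

Step 1: Compute the mean: (67 + 73 + 89 + 6 + 90 + 59 + 13 + 27 + 99 + 1 + 5 + 74 + 44) / 13 = 49.7692
Step 2: Compute squared deviations from the mean:
  (67 - 49.7692)^2 = 296.8994
  (73 - 49.7692)^2 = 539.6686
  (89 - 49.7692)^2 = 1539.0533
  (6 - 49.7692)^2 = 1915.7456
  (90 - 49.7692)^2 = 1618.5148
  (59 - 49.7692)^2 = 85.2071
  (13 - 49.7692)^2 = 1351.9763
  (27 - 49.7692)^2 = 518.4379
  (99 - 49.7692)^2 = 2423.6686
  (1 - 49.7692)^2 = 2378.4379
  (5 - 49.7692)^2 = 2004.284
  (74 - 49.7692)^2 = 587.1302
  (44 - 49.7692)^2 = 33.284
Step 3: Sum of squared deviations = 15292.3077
Step 4: Sample variance = 15292.3077 / 12 = 1274.359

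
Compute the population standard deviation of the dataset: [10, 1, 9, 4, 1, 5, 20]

6.1743

Step 1: Compute the mean: 7.1429
Step 2: Sum of squared deviations from the mean: 266.8571
Step 3: Population variance = 266.8571 / 7 = 38.1224
Step 4: Standard deviation = sqrt(38.1224) = 6.1743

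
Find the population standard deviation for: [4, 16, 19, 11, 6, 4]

5.8595

Step 1: Compute the mean: 10
Step 2: Sum of squared deviations from the mean: 206
Step 3: Population variance = 206 / 6 = 34.3333
Step 4: Standard deviation = sqrt(34.3333) = 5.8595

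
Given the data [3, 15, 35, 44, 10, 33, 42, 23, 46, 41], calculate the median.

34

Step 1: Sort the data in ascending order: [3, 10, 15, 23, 33, 35, 41, 42, 44, 46]
Step 2: The number of values is n = 10.
Step 3: Since n is even, the median is the average of positions 5 and 6:
  Median = (33 + 35) / 2 = 34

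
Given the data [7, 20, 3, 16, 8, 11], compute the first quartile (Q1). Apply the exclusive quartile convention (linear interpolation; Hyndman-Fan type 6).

6

Step 1: Sort the data: [3, 7, 8, 11, 16, 20]
Step 2: n = 6
Step 3: Using the exclusive quartile method:
  Q1 = 6
  Q2 (median) = 9.5
  Q3 = 17
  IQR = Q3 - Q1 = 17 - 6 = 11
Step 4: Q1 = 6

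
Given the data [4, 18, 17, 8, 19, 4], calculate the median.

12.5

Step 1: Sort the data in ascending order: [4, 4, 8, 17, 18, 19]
Step 2: The number of values is n = 6.
Step 3: Since n is even, the median is the average of positions 3 and 4:
  Median = (8 + 17) / 2 = 12.5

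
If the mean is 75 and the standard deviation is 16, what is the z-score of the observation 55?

-1.25

Step 1: Recall the z-score formula: z = (x - mu) / sigma
Step 2: Substitute values: z = (55 - 75) / 16
Step 3: z = -20 / 16 = -1.25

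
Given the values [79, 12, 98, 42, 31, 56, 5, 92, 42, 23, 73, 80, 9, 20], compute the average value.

47.2857

Step 1: Sum all values: 79 + 12 + 98 + 42 + 31 + 56 + 5 + 92 + 42 + 23 + 73 + 80 + 9 + 20 = 662
Step 2: Count the number of values: n = 14
Step 3: Mean = sum / n = 662 / 14 = 47.2857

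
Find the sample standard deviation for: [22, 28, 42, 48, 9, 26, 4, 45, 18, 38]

15.1364

Step 1: Compute the mean: 28
Step 2: Sum of squared deviations from the mean: 2062
Step 3: Sample variance = 2062 / 9 = 229.1111
Step 4: Standard deviation = sqrt(229.1111) = 15.1364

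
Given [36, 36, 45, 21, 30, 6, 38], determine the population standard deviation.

12.056

Step 1: Compute the mean: 30.2857
Step 2: Sum of squared deviations from the mean: 1017.4286
Step 3: Population variance = 1017.4286 / 7 = 145.3469
Step 4: Standard deviation = sqrt(145.3469) = 12.056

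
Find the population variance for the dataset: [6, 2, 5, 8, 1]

6.64

Step 1: Compute the mean: (6 + 2 + 5 + 8 + 1) / 5 = 4.4
Step 2: Compute squared deviations from the mean:
  (6 - 4.4)^2 = 2.56
  (2 - 4.4)^2 = 5.76
  (5 - 4.4)^2 = 0.36
  (8 - 4.4)^2 = 12.96
  (1 - 4.4)^2 = 11.56
Step 3: Sum of squared deviations = 33.2
Step 4: Population variance = 33.2 / 5 = 6.64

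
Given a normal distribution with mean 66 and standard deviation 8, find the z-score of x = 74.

1

Step 1: Recall the z-score formula: z = (x - mu) / sigma
Step 2: Substitute values: z = (74 - 66) / 8
Step 3: z = 8 / 8 = 1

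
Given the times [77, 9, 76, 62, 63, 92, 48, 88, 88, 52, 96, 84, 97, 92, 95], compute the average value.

74.6

Step 1: Sum all values: 77 + 9 + 76 + 62 + 63 + 92 + 48 + 88 + 88 + 52 + 96 + 84 + 97 + 92 + 95 = 1119
Step 2: Count the number of values: n = 15
Step 3: Mean = sum / n = 1119 / 15 = 74.6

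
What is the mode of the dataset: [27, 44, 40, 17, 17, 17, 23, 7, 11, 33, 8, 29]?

17

Step 1: Count the frequency of each value:
  7: appears 1 time(s)
  8: appears 1 time(s)
  11: appears 1 time(s)
  17: appears 3 time(s)
  23: appears 1 time(s)
  27: appears 1 time(s)
  29: appears 1 time(s)
  33: appears 1 time(s)
  40: appears 1 time(s)
  44: appears 1 time(s)
Step 2: The value 17 appears most frequently (3 times).
Step 3: Mode = 17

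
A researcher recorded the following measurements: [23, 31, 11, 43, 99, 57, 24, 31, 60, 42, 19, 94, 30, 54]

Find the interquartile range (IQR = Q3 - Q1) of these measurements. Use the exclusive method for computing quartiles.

34

Step 1: Sort the data: [11, 19, 23, 24, 30, 31, 31, 42, 43, 54, 57, 60, 94, 99]
Step 2: n = 14
Step 3: Using the exclusive quartile method:
  Q1 = 23.75
  Q2 (median) = 36.5
  Q3 = 57.75
  IQR = Q3 - Q1 = 57.75 - 23.75 = 34
Step 4: IQR = 34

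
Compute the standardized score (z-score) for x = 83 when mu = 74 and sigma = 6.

1.5

Step 1: Recall the z-score formula: z = (x - mu) / sigma
Step 2: Substitute values: z = (83 - 74) / 6
Step 3: z = 9 / 6 = 1.5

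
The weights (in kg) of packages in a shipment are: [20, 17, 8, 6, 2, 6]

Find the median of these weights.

7

Step 1: Sort the data in ascending order: [2, 6, 6, 8, 17, 20]
Step 2: The number of values is n = 6.
Step 3: Since n is even, the median is the average of positions 3 and 4:
  Median = (6 + 8) / 2 = 7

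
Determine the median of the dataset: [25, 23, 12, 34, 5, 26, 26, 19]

24

Step 1: Sort the data in ascending order: [5, 12, 19, 23, 25, 26, 26, 34]
Step 2: The number of values is n = 8.
Step 3: Since n is even, the median is the average of positions 4 and 5:
  Median = (23 + 25) / 2 = 24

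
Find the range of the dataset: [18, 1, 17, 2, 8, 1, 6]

17

Step 1: Identify the maximum value: max = 18
Step 2: Identify the minimum value: min = 1
Step 3: Range = max - min = 18 - 1 = 17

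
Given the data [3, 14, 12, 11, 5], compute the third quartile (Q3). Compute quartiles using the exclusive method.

13

Step 1: Sort the data: [3, 5, 11, 12, 14]
Step 2: n = 5
Step 3: Using the exclusive quartile method:
  Q1 = 4
  Q2 (median) = 11
  Q3 = 13
  IQR = Q3 - Q1 = 13 - 4 = 9
Step 4: Q3 = 13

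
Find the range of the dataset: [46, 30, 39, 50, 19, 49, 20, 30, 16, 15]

35

Step 1: Identify the maximum value: max = 50
Step 2: Identify the minimum value: min = 15
Step 3: Range = max - min = 50 - 15 = 35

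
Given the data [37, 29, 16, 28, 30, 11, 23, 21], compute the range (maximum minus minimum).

26

Step 1: Identify the maximum value: max = 37
Step 2: Identify the minimum value: min = 11
Step 3: Range = max - min = 37 - 11 = 26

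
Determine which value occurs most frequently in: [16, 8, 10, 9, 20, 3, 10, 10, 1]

10

Step 1: Count the frequency of each value:
  1: appears 1 time(s)
  3: appears 1 time(s)
  8: appears 1 time(s)
  9: appears 1 time(s)
  10: appears 3 time(s)
  16: appears 1 time(s)
  20: appears 1 time(s)
Step 2: The value 10 appears most frequently (3 times).
Step 3: Mode = 10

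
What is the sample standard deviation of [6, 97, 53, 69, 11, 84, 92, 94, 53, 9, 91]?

36.3083

Step 1: Compute the mean: 59.9091
Step 2: Sum of squared deviations from the mean: 13182.9091
Step 3: Sample variance = 13182.9091 / 10 = 1318.2909
Step 4: Standard deviation = sqrt(1318.2909) = 36.3083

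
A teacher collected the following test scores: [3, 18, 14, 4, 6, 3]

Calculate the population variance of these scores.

34.3333

Step 1: Compute the mean: (3 + 18 + 14 + 4 + 6 + 3) / 6 = 8
Step 2: Compute squared deviations from the mean:
  (3 - 8)^2 = 25
  (18 - 8)^2 = 100
  (14 - 8)^2 = 36
  (4 - 8)^2 = 16
  (6 - 8)^2 = 4
  (3 - 8)^2 = 25
Step 3: Sum of squared deviations = 206
Step 4: Population variance = 206 / 6 = 34.3333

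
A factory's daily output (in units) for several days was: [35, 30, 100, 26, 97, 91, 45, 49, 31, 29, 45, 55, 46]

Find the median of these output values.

45

Step 1: Sort the data in ascending order: [26, 29, 30, 31, 35, 45, 45, 46, 49, 55, 91, 97, 100]
Step 2: The number of values is n = 13.
Step 3: Since n is odd, the median is the middle value at position 7: 45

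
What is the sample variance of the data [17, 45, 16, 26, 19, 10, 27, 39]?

143.8393

Step 1: Compute the mean: (17 + 45 + 16 + 26 + 19 + 10 + 27 + 39) / 8 = 24.875
Step 2: Compute squared deviations from the mean:
  (17 - 24.875)^2 = 62.0156
  (45 - 24.875)^2 = 405.0156
  (16 - 24.875)^2 = 78.7656
  (26 - 24.875)^2 = 1.2656
  (19 - 24.875)^2 = 34.5156
  (10 - 24.875)^2 = 221.2656
  (27 - 24.875)^2 = 4.5156
  (39 - 24.875)^2 = 199.5156
Step 3: Sum of squared deviations = 1006.875
Step 4: Sample variance = 1006.875 / 7 = 143.8393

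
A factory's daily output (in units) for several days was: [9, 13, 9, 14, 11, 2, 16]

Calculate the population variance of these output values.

17.9592

Step 1: Compute the mean: (9 + 13 + 9 + 14 + 11 + 2 + 16) / 7 = 10.5714
Step 2: Compute squared deviations from the mean:
  (9 - 10.5714)^2 = 2.4694
  (13 - 10.5714)^2 = 5.898
  (9 - 10.5714)^2 = 2.4694
  (14 - 10.5714)^2 = 11.7551
  (11 - 10.5714)^2 = 0.1837
  (2 - 10.5714)^2 = 73.4694
  (16 - 10.5714)^2 = 29.4694
Step 3: Sum of squared deviations = 125.7143
Step 4: Population variance = 125.7143 / 7 = 17.9592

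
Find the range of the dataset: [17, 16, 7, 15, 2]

15

Step 1: Identify the maximum value: max = 17
Step 2: Identify the minimum value: min = 2
Step 3: Range = max - min = 17 - 2 = 15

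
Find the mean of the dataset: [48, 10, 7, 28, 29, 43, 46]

30.1429

Step 1: Sum all values: 48 + 10 + 7 + 28 + 29 + 43 + 46 = 211
Step 2: Count the number of values: n = 7
Step 3: Mean = sum / n = 211 / 7 = 30.1429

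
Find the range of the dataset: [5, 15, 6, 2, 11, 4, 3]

13

Step 1: Identify the maximum value: max = 15
Step 2: Identify the minimum value: min = 2
Step 3: Range = max - min = 15 - 2 = 13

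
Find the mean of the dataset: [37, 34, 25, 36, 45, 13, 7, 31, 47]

30.5556

Step 1: Sum all values: 37 + 34 + 25 + 36 + 45 + 13 + 7 + 31 + 47 = 275
Step 2: Count the number of values: n = 9
Step 3: Mean = sum / n = 275 / 9 = 30.5556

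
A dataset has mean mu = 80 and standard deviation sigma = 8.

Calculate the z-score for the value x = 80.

0

Step 1: Recall the z-score formula: z = (x - mu) / sigma
Step 2: Substitute values: z = (80 - 80) / 8
Step 3: z = 0 / 8 = 0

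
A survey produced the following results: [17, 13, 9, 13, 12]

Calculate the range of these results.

8

Step 1: Identify the maximum value: max = 17
Step 2: Identify the minimum value: min = 9
Step 3: Range = max - min = 17 - 9 = 8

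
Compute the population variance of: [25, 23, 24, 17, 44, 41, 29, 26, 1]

141.8025

Step 1: Compute the mean: (25 + 23 + 24 + 17 + 44 + 41 + 29 + 26 + 1) / 9 = 25.5556
Step 2: Compute squared deviations from the mean:
  (25 - 25.5556)^2 = 0.3086
  (23 - 25.5556)^2 = 6.5309
  (24 - 25.5556)^2 = 2.4198
  (17 - 25.5556)^2 = 73.1975
  (44 - 25.5556)^2 = 340.1975
  (41 - 25.5556)^2 = 238.5309
  (29 - 25.5556)^2 = 11.8642
  (26 - 25.5556)^2 = 0.1975
  (1 - 25.5556)^2 = 602.9753
Step 3: Sum of squared deviations = 1276.2222
Step 4: Population variance = 1276.2222 / 9 = 141.8025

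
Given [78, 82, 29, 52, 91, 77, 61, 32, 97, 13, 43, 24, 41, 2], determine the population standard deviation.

28.9845

Step 1: Compute the mean: 51.5714
Step 2: Sum of squared deviations from the mean: 11761.4286
Step 3: Population variance = 11761.4286 / 14 = 840.102
Step 4: Standard deviation = sqrt(840.102) = 28.9845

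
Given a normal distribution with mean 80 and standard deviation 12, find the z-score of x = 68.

-1

Step 1: Recall the z-score formula: z = (x - mu) / sigma
Step 2: Substitute values: z = (68 - 80) / 12
Step 3: z = -12 / 12 = -1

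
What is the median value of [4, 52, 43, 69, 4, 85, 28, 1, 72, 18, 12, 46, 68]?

43

Step 1: Sort the data in ascending order: [1, 4, 4, 12, 18, 28, 43, 46, 52, 68, 69, 72, 85]
Step 2: The number of values is n = 13.
Step 3: Since n is odd, the median is the middle value at position 7: 43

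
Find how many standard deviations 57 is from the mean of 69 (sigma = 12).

-1

Step 1: Recall the z-score formula: z = (x - mu) / sigma
Step 2: Substitute values: z = (57 - 69) / 12
Step 3: z = -12 / 12 = -1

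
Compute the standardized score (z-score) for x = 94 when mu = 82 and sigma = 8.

1.5

Step 1: Recall the z-score formula: z = (x - mu) / sigma
Step 2: Substitute values: z = (94 - 82) / 8
Step 3: z = 12 / 8 = 1.5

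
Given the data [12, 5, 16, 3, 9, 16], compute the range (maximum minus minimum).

13

Step 1: Identify the maximum value: max = 16
Step 2: Identify the minimum value: min = 3
Step 3: Range = max - min = 16 - 3 = 13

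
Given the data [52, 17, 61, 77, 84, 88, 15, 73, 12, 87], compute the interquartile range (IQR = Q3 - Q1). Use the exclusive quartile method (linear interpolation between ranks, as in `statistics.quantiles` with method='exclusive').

68.25

Step 1: Sort the data: [12, 15, 17, 52, 61, 73, 77, 84, 87, 88]
Step 2: n = 10
Step 3: Using the exclusive quartile method:
  Q1 = 16.5
  Q2 (median) = 67
  Q3 = 84.75
  IQR = Q3 - Q1 = 84.75 - 16.5 = 68.25
Step 4: IQR = 68.25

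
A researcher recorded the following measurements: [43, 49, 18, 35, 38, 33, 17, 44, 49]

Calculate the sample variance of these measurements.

143.6944

Step 1: Compute the mean: (43 + 49 + 18 + 35 + 38 + 33 + 17 + 44 + 49) / 9 = 36.2222
Step 2: Compute squared deviations from the mean:
  (43 - 36.2222)^2 = 45.9383
  (49 - 36.2222)^2 = 163.2716
  (18 - 36.2222)^2 = 332.0494
  (35 - 36.2222)^2 = 1.4938
  (38 - 36.2222)^2 = 3.1605
  (33 - 36.2222)^2 = 10.3827
  (17 - 36.2222)^2 = 369.4938
  (44 - 36.2222)^2 = 60.4938
  (49 - 36.2222)^2 = 163.2716
Step 3: Sum of squared deviations = 1149.5556
Step 4: Sample variance = 1149.5556 / 8 = 143.6944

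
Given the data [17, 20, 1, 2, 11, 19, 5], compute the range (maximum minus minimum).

19

Step 1: Identify the maximum value: max = 20
Step 2: Identify the minimum value: min = 1
Step 3: Range = max - min = 20 - 1 = 19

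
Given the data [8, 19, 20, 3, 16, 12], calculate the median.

14

Step 1: Sort the data in ascending order: [3, 8, 12, 16, 19, 20]
Step 2: The number of values is n = 6.
Step 3: Since n is even, the median is the average of positions 3 and 4:
  Median = (12 + 16) / 2 = 14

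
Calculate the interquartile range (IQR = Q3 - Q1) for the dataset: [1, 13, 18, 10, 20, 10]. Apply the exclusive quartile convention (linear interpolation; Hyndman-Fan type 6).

10.75

Step 1: Sort the data: [1, 10, 10, 13, 18, 20]
Step 2: n = 6
Step 3: Using the exclusive quartile method:
  Q1 = 7.75
  Q2 (median) = 11.5
  Q3 = 18.5
  IQR = Q3 - Q1 = 18.5 - 7.75 = 10.75
Step 4: IQR = 10.75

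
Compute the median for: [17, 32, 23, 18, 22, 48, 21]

22

Step 1: Sort the data in ascending order: [17, 18, 21, 22, 23, 32, 48]
Step 2: The number of values is n = 7.
Step 3: Since n is odd, the median is the middle value at position 4: 22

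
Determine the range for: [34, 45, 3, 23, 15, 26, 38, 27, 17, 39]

42

Step 1: Identify the maximum value: max = 45
Step 2: Identify the minimum value: min = 3
Step 3: Range = max - min = 45 - 3 = 42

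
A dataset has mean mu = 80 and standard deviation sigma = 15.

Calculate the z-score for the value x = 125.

3

Step 1: Recall the z-score formula: z = (x - mu) / sigma
Step 2: Substitute values: z = (125 - 80) / 15
Step 3: z = 45 / 15 = 3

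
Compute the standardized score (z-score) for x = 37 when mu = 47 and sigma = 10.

-1

Step 1: Recall the z-score formula: z = (x - mu) / sigma
Step 2: Substitute values: z = (37 - 47) / 10
Step 3: z = -10 / 10 = -1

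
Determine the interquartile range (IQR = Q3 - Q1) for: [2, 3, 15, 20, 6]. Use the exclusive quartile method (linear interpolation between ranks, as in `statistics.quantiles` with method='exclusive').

15

Step 1: Sort the data: [2, 3, 6, 15, 20]
Step 2: n = 5
Step 3: Using the exclusive quartile method:
  Q1 = 2.5
  Q2 (median) = 6
  Q3 = 17.5
  IQR = Q3 - Q1 = 17.5 - 2.5 = 15
Step 4: IQR = 15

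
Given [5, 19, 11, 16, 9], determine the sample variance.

31

Step 1: Compute the mean: (5 + 19 + 11 + 16 + 9) / 5 = 12
Step 2: Compute squared deviations from the mean:
  (5 - 12)^2 = 49
  (19 - 12)^2 = 49
  (11 - 12)^2 = 1
  (16 - 12)^2 = 16
  (9 - 12)^2 = 9
Step 3: Sum of squared deviations = 124
Step 4: Sample variance = 124 / 4 = 31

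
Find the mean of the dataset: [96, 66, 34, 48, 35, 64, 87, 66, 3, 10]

50.9

Step 1: Sum all values: 96 + 66 + 34 + 48 + 35 + 64 + 87 + 66 + 3 + 10 = 509
Step 2: Count the number of values: n = 10
Step 3: Mean = sum / n = 509 / 10 = 50.9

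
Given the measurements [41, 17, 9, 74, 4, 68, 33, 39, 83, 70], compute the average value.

43.8

Step 1: Sum all values: 41 + 17 + 9 + 74 + 4 + 68 + 33 + 39 + 83 + 70 = 438
Step 2: Count the number of values: n = 10
Step 3: Mean = sum / n = 438 / 10 = 43.8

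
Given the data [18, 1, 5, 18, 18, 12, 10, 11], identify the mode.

18

Step 1: Count the frequency of each value:
  1: appears 1 time(s)
  5: appears 1 time(s)
  10: appears 1 time(s)
  11: appears 1 time(s)
  12: appears 1 time(s)
  18: appears 3 time(s)
Step 2: The value 18 appears most frequently (3 times).
Step 3: Mode = 18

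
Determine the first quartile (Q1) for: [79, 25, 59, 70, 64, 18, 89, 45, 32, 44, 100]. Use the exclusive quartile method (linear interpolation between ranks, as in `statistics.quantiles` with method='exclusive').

32

Step 1: Sort the data: [18, 25, 32, 44, 45, 59, 64, 70, 79, 89, 100]
Step 2: n = 11
Step 3: Using the exclusive quartile method:
  Q1 = 32
  Q2 (median) = 59
  Q3 = 79
  IQR = Q3 - Q1 = 79 - 32 = 47
Step 4: Q1 = 32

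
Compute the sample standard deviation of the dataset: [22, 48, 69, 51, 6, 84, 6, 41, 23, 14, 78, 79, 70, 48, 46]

26.7893

Step 1: Compute the mean: 45.6667
Step 2: Sum of squared deviations from the mean: 10047.3333
Step 3: Sample variance = 10047.3333 / 14 = 717.6667
Step 4: Standard deviation = sqrt(717.6667) = 26.7893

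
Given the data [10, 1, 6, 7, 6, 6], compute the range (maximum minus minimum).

9

Step 1: Identify the maximum value: max = 10
Step 2: Identify the minimum value: min = 1
Step 3: Range = max - min = 10 - 1 = 9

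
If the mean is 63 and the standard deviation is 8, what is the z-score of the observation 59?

-0.5

Step 1: Recall the z-score formula: z = (x - mu) / sigma
Step 2: Substitute values: z = (59 - 63) / 8
Step 3: z = -4 / 8 = -0.5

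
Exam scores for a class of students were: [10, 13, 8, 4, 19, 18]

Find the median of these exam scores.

11.5

Step 1: Sort the data in ascending order: [4, 8, 10, 13, 18, 19]
Step 2: The number of values is n = 6.
Step 3: Since n is even, the median is the average of positions 3 and 4:
  Median = (10 + 13) / 2 = 11.5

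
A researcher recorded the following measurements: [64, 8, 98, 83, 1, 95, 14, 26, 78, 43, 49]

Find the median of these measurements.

49

Step 1: Sort the data in ascending order: [1, 8, 14, 26, 43, 49, 64, 78, 83, 95, 98]
Step 2: The number of values is n = 11.
Step 3: Since n is odd, the median is the middle value at position 6: 49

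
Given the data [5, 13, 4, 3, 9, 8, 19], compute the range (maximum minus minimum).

16

Step 1: Identify the maximum value: max = 19
Step 2: Identify the minimum value: min = 3
Step 3: Range = max - min = 19 - 3 = 16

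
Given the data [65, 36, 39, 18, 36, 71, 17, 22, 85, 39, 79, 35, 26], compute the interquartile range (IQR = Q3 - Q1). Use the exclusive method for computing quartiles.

44

Step 1: Sort the data: [17, 18, 22, 26, 35, 36, 36, 39, 39, 65, 71, 79, 85]
Step 2: n = 13
Step 3: Using the exclusive quartile method:
  Q1 = 24
  Q2 (median) = 36
  Q3 = 68
  IQR = Q3 - Q1 = 68 - 24 = 44
Step 4: IQR = 44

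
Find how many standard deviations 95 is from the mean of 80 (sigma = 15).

1

Step 1: Recall the z-score formula: z = (x - mu) / sigma
Step 2: Substitute values: z = (95 - 80) / 15
Step 3: z = 15 / 15 = 1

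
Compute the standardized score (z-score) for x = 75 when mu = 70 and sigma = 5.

1

Step 1: Recall the z-score formula: z = (x - mu) / sigma
Step 2: Substitute values: z = (75 - 70) / 5
Step 3: z = 5 / 5 = 1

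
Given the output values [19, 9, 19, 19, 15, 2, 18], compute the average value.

14.4286

Step 1: Sum all values: 19 + 9 + 19 + 19 + 15 + 2 + 18 = 101
Step 2: Count the number of values: n = 7
Step 3: Mean = sum / n = 101 / 7 = 14.4286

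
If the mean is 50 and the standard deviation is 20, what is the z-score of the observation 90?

2

Step 1: Recall the z-score formula: z = (x - mu) / sigma
Step 2: Substitute values: z = (90 - 50) / 20
Step 3: z = 40 / 20 = 2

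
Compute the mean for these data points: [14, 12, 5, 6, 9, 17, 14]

11

Step 1: Sum all values: 14 + 12 + 5 + 6 + 9 + 17 + 14 = 77
Step 2: Count the number of values: n = 7
Step 3: Mean = sum / n = 77 / 7 = 11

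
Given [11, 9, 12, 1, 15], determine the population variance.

22.24

Step 1: Compute the mean: (11 + 9 + 12 + 1 + 15) / 5 = 9.6
Step 2: Compute squared deviations from the mean:
  (11 - 9.6)^2 = 1.96
  (9 - 9.6)^2 = 0.36
  (12 - 9.6)^2 = 5.76
  (1 - 9.6)^2 = 73.96
  (15 - 9.6)^2 = 29.16
Step 3: Sum of squared deviations = 111.2
Step 4: Population variance = 111.2 / 5 = 22.24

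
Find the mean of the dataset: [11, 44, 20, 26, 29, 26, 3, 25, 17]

22.3333

Step 1: Sum all values: 11 + 44 + 20 + 26 + 29 + 26 + 3 + 25 + 17 = 201
Step 2: Count the number of values: n = 9
Step 3: Mean = sum / n = 201 / 9 = 22.3333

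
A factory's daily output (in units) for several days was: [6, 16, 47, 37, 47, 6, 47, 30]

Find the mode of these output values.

47

Step 1: Count the frequency of each value:
  6: appears 2 time(s)
  16: appears 1 time(s)
  30: appears 1 time(s)
  37: appears 1 time(s)
  47: appears 3 time(s)
Step 2: The value 47 appears most frequently (3 times).
Step 3: Mode = 47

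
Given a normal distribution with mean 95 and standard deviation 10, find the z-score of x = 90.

-0.5

Step 1: Recall the z-score formula: z = (x - mu) / sigma
Step 2: Substitute values: z = (90 - 95) / 10
Step 3: z = -5 / 10 = -0.5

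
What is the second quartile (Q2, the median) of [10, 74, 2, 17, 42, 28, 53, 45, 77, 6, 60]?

42

Step 1: Sort the data: [2, 6, 10, 17, 28, 42, 45, 53, 60, 74, 77]
Step 2: n = 11
Step 3: Q2 is the median. Since n is odd, it is the middle value at position 6: 42
Step 4: Q2 = 42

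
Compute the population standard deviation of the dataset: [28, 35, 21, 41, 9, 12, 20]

10.8195

Step 1: Compute the mean: 23.7143
Step 2: Sum of squared deviations from the mean: 819.4286
Step 3: Population variance = 819.4286 / 7 = 117.0612
Step 4: Standard deviation = sqrt(117.0612) = 10.8195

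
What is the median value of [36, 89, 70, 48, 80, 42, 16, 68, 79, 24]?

58

Step 1: Sort the data in ascending order: [16, 24, 36, 42, 48, 68, 70, 79, 80, 89]
Step 2: The number of values is n = 10.
Step 3: Since n is even, the median is the average of positions 5 and 6:
  Median = (48 + 68) / 2 = 58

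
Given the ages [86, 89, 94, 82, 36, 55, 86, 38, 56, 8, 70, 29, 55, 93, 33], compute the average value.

60.6667

Step 1: Sum all values: 86 + 89 + 94 + 82 + 36 + 55 + 86 + 38 + 56 + 8 + 70 + 29 + 55 + 93 + 33 = 910
Step 2: Count the number of values: n = 15
Step 3: Mean = sum / n = 910 / 15 = 60.6667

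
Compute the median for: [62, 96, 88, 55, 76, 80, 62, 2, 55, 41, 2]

62

Step 1: Sort the data in ascending order: [2, 2, 41, 55, 55, 62, 62, 76, 80, 88, 96]
Step 2: The number of values is n = 11.
Step 3: Since n is odd, the median is the middle value at position 6: 62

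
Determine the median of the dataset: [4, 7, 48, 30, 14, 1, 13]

13

Step 1: Sort the data in ascending order: [1, 4, 7, 13, 14, 30, 48]
Step 2: The number of values is n = 7.
Step 3: Since n is odd, the median is the middle value at position 4: 13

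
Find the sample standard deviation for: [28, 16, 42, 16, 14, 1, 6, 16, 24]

12.1083

Step 1: Compute the mean: 18.1111
Step 2: Sum of squared deviations from the mean: 1172.8889
Step 3: Sample variance = 1172.8889 / 8 = 146.6111
Step 4: Standard deviation = sqrt(146.6111) = 12.1083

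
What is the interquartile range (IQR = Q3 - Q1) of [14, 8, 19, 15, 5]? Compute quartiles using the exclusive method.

10.5

Step 1: Sort the data: [5, 8, 14, 15, 19]
Step 2: n = 5
Step 3: Using the exclusive quartile method:
  Q1 = 6.5
  Q2 (median) = 14
  Q3 = 17
  IQR = Q3 - Q1 = 17 - 6.5 = 10.5
Step 4: IQR = 10.5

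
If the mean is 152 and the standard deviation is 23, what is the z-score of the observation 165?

0.5652

Step 1: Recall the z-score formula: z = (x - mu) / sigma
Step 2: Substitute values: z = (165 - 152) / 23
Step 3: z = 13 / 23 = 0.5652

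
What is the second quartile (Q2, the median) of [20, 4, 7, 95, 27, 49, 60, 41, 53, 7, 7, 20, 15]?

20

Step 1: Sort the data: [4, 7, 7, 7, 15, 20, 20, 27, 41, 49, 53, 60, 95]
Step 2: n = 13
Step 3: Q2 is the median. Since n is odd, it is the middle value at position 7: 20
Step 4: Q2 = 20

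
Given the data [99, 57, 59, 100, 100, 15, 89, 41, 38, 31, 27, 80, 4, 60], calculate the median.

58

Step 1: Sort the data in ascending order: [4, 15, 27, 31, 38, 41, 57, 59, 60, 80, 89, 99, 100, 100]
Step 2: The number of values is n = 14.
Step 3: Since n is even, the median is the average of positions 7 and 8:
  Median = (57 + 59) / 2 = 58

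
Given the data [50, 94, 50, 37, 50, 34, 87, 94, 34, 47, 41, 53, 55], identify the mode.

50

Step 1: Count the frequency of each value:
  34: appears 2 time(s)
  37: appears 1 time(s)
  41: appears 1 time(s)
  47: appears 1 time(s)
  50: appears 3 time(s)
  53: appears 1 time(s)
  55: appears 1 time(s)
  87: appears 1 time(s)
  94: appears 2 time(s)
Step 2: The value 50 appears most frequently (3 times).
Step 3: Mode = 50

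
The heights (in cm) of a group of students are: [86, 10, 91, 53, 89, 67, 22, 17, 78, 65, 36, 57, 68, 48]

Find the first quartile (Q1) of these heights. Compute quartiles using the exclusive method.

32.5

Step 1: Sort the data: [10, 17, 22, 36, 48, 53, 57, 65, 67, 68, 78, 86, 89, 91]
Step 2: n = 14
Step 3: Using the exclusive quartile method:
  Q1 = 32.5
  Q2 (median) = 61
  Q3 = 80
  IQR = Q3 - Q1 = 80 - 32.5 = 47.5
Step 4: Q1 = 32.5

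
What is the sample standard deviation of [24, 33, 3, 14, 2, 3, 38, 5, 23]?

13.8964

Step 1: Compute the mean: 16.1111
Step 2: Sum of squared deviations from the mean: 1544.8889
Step 3: Sample variance = 1544.8889 / 8 = 193.1111
Step 4: Standard deviation = sqrt(193.1111) = 13.8964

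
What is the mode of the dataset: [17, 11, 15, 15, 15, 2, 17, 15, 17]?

15

Step 1: Count the frequency of each value:
  2: appears 1 time(s)
  11: appears 1 time(s)
  15: appears 4 time(s)
  17: appears 3 time(s)
Step 2: The value 15 appears most frequently (4 times).
Step 3: Mode = 15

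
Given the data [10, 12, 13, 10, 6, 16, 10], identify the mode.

10

Step 1: Count the frequency of each value:
  6: appears 1 time(s)
  10: appears 3 time(s)
  12: appears 1 time(s)
  13: appears 1 time(s)
  16: appears 1 time(s)
Step 2: The value 10 appears most frequently (3 times).
Step 3: Mode = 10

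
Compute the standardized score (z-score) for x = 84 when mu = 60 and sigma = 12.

2

Step 1: Recall the z-score formula: z = (x - mu) / sigma
Step 2: Substitute values: z = (84 - 60) / 12
Step 3: z = 24 / 12 = 2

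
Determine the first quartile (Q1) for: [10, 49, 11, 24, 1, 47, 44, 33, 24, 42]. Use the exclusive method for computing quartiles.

10.75

Step 1: Sort the data: [1, 10, 11, 24, 24, 33, 42, 44, 47, 49]
Step 2: n = 10
Step 3: Using the exclusive quartile method:
  Q1 = 10.75
  Q2 (median) = 28.5
  Q3 = 44.75
  IQR = Q3 - Q1 = 44.75 - 10.75 = 34
Step 4: Q1 = 10.75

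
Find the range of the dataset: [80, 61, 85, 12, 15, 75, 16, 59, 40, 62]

73

Step 1: Identify the maximum value: max = 85
Step 2: Identify the minimum value: min = 12
Step 3: Range = max - min = 85 - 12 = 73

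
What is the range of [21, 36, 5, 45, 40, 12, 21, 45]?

40

Step 1: Identify the maximum value: max = 45
Step 2: Identify the minimum value: min = 5
Step 3: Range = max - min = 45 - 5 = 40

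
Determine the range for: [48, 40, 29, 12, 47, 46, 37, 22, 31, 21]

36

Step 1: Identify the maximum value: max = 48
Step 2: Identify the minimum value: min = 12
Step 3: Range = max - min = 48 - 12 = 36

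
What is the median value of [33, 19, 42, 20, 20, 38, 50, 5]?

26.5

Step 1: Sort the data in ascending order: [5, 19, 20, 20, 33, 38, 42, 50]
Step 2: The number of values is n = 8.
Step 3: Since n is even, the median is the average of positions 4 and 5:
  Median = (20 + 33) / 2 = 26.5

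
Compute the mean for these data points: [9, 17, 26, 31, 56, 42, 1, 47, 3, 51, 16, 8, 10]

24.3846

Step 1: Sum all values: 9 + 17 + 26 + 31 + 56 + 42 + 1 + 47 + 3 + 51 + 16 + 8 + 10 = 317
Step 2: Count the number of values: n = 13
Step 3: Mean = sum / n = 317 / 13 = 24.3846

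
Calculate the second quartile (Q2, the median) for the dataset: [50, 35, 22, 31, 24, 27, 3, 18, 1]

24

Step 1: Sort the data: [1, 3, 18, 22, 24, 27, 31, 35, 50]
Step 2: n = 9
Step 3: Q2 is the median. Since n is odd, it is the middle value at position 5: 24
Step 4: Q2 = 24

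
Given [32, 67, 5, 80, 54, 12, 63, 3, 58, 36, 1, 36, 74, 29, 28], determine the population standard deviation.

25.5104

Step 1: Compute the mean: 38.5333
Step 2: Sum of squared deviations from the mean: 9761.7333
Step 3: Population variance = 9761.7333 / 15 = 650.7822
Step 4: Standard deviation = sqrt(650.7822) = 25.5104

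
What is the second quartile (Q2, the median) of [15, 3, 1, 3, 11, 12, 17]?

11

Step 1: Sort the data: [1, 3, 3, 11, 12, 15, 17]
Step 2: n = 7
Step 3: Q2 is the median. Since n is odd, it is the middle value at position 4: 11
Step 4: Q2 = 11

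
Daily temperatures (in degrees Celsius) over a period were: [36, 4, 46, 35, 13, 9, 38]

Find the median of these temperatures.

35

Step 1: Sort the data in ascending order: [4, 9, 13, 35, 36, 38, 46]
Step 2: The number of values is n = 7.
Step 3: Since n is odd, the median is the middle value at position 4: 35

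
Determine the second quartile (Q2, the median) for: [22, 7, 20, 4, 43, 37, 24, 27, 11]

22

Step 1: Sort the data: [4, 7, 11, 20, 22, 24, 27, 37, 43]
Step 2: n = 9
Step 3: Q2 is the median. Since n is odd, it is the middle value at position 5: 22
Step 4: Q2 = 22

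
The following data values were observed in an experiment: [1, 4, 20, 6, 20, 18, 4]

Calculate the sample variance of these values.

71.9524

Step 1: Compute the mean: (1 + 4 + 20 + 6 + 20 + 18 + 4) / 7 = 10.4286
Step 2: Compute squared deviations from the mean:
  (1 - 10.4286)^2 = 88.898
  (4 - 10.4286)^2 = 41.3265
  (20 - 10.4286)^2 = 91.6122
  (6 - 10.4286)^2 = 19.6122
  (20 - 10.4286)^2 = 91.6122
  (18 - 10.4286)^2 = 57.3265
  (4 - 10.4286)^2 = 41.3265
Step 3: Sum of squared deviations = 431.7143
Step 4: Sample variance = 431.7143 / 6 = 71.9524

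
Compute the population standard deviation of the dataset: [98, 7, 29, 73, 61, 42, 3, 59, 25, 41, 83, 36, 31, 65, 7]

27.6695

Step 1: Compute the mean: 44
Step 2: Sum of squared deviations from the mean: 11484
Step 3: Population variance = 11484 / 15 = 765.6
Step 4: Standard deviation = sqrt(765.6) = 27.6695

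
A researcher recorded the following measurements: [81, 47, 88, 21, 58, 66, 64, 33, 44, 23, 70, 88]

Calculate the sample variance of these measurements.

554.0833

Step 1: Compute the mean: (81 + 47 + 88 + 21 + 58 + 66 + 64 + 33 + 44 + 23 + 70 + 88) / 12 = 56.9167
Step 2: Compute squared deviations from the mean:
  (81 - 56.9167)^2 = 580.0069
  (47 - 56.9167)^2 = 98.3403
  (88 - 56.9167)^2 = 966.1736
  (21 - 56.9167)^2 = 1290.0069
  (58 - 56.9167)^2 = 1.1736
  (66 - 56.9167)^2 = 82.5069
  (64 - 56.9167)^2 = 50.1736
  (33 - 56.9167)^2 = 572.0069
  (44 - 56.9167)^2 = 166.8403
  (23 - 56.9167)^2 = 1150.3403
  (70 - 56.9167)^2 = 171.1736
  (88 - 56.9167)^2 = 966.1736
Step 3: Sum of squared deviations = 6094.9167
Step 4: Sample variance = 6094.9167 / 11 = 554.0833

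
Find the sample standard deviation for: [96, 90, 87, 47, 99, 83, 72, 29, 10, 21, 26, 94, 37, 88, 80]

31.6938

Step 1: Compute the mean: 63.9333
Step 2: Sum of squared deviations from the mean: 14062.9333
Step 3: Sample variance = 14062.9333 / 14 = 1004.4952
Step 4: Standard deviation = sqrt(1004.4952) = 31.6938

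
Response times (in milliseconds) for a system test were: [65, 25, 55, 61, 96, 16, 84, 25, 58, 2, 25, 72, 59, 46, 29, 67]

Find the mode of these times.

25

Step 1: Count the frequency of each value:
  2: appears 1 time(s)
  16: appears 1 time(s)
  25: appears 3 time(s)
  29: appears 1 time(s)
  46: appears 1 time(s)
  55: appears 1 time(s)
  58: appears 1 time(s)
  59: appears 1 time(s)
  61: appears 1 time(s)
  65: appears 1 time(s)
  67: appears 1 time(s)
  72: appears 1 time(s)
  84: appears 1 time(s)
  96: appears 1 time(s)
Step 2: The value 25 appears most frequently (3 times).
Step 3: Mode = 25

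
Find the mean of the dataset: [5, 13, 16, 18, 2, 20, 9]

11.8571

Step 1: Sum all values: 5 + 13 + 16 + 18 + 2 + 20 + 9 = 83
Step 2: Count the number of values: n = 7
Step 3: Mean = sum / n = 83 / 7 = 11.8571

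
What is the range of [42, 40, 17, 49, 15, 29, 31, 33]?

34

Step 1: Identify the maximum value: max = 49
Step 2: Identify the minimum value: min = 15
Step 3: Range = max - min = 49 - 15 = 34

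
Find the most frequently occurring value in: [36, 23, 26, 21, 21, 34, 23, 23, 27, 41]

23

Step 1: Count the frequency of each value:
  21: appears 2 time(s)
  23: appears 3 time(s)
  26: appears 1 time(s)
  27: appears 1 time(s)
  34: appears 1 time(s)
  36: appears 1 time(s)
  41: appears 1 time(s)
Step 2: The value 23 appears most frequently (3 times).
Step 3: Mode = 23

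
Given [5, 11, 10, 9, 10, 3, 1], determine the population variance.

13.4286

Step 1: Compute the mean: (5 + 11 + 10 + 9 + 10 + 3 + 1) / 7 = 7
Step 2: Compute squared deviations from the mean:
  (5 - 7)^2 = 4
  (11 - 7)^2 = 16
  (10 - 7)^2 = 9
  (9 - 7)^2 = 4
  (10 - 7)^2 = 9
  (3 - 7)^2 = 16
  (1 - 7)^2 = 36
Step 3: Sum of squared deviations = 94
Step 4: Population variance = 94 / 7 = 13.4286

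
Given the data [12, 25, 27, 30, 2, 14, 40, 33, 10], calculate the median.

25

Step 1: Sort the data in ascending order: [2, 10, 12, 14, 25, 27, 30, 33, 40]
Step 2: The number of values is n = 9.
Step 3: Since n is odd, the median is the middle value at position 5: 25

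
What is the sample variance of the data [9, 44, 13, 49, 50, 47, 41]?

305.4762

Step 1: Compute the mean: (9 + 44 + 13 + 49 + 50 + 47 + 41) / 7 = 36.1429
Step 2: Compute squared deviations from the mean:
  (9 - 36.1429)^2 = 736.7347
  (44 - 36.1429)^2 = 61.7347
  (13 - 36.1429)^2 = 535.5918
  (49 - 36.1429)^2 = 165.3061
  (50 - 36.1429)^2 = 192.0204
  (47 - 36.1429)^2 = 117.8776
  (41 - 36.1429)^2 = 23.5918
Step 3: Sum of squared deviations = 1832.8571
Step 4: Sample variance = 1832.8571 / 6 = 305.4762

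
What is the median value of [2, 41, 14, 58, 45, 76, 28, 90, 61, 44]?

44.5

Step 1: Sort the data in ascending order: [2, 14, 28, 41, 44, 45, 58, 61, 76, 90]
Step 2: The number of values is n = 10.
Step 3: Since n is even, the median is the average of positions 5 and 6:
  Median = (44 + 45) / 2 = 44.5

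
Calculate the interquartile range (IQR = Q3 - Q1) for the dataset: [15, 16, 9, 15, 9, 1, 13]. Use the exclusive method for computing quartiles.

6

Step 1: Sort the data: [1, 9, 9, 13, 15, 15, 16]
Step 2: n = 7
Step 3: Using the exclusive quartile method:
  Q1 = 9
  Q2 (median) = 13
  Q3 = 15
  IQR = Q3 - Q1 = 15 - 9 = 6
Step 4: IQR = 6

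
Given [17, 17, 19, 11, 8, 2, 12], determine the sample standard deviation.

5.9921

Step 1: Compute the mean: 12.2857
Step 2: Sum of squared deviations from the mean: 215.4286
Step 3: Sample variance = 215.4286 / 6 = 35.9048
Step 4: Standard deviation = sqrt(35.9048) = 5.9921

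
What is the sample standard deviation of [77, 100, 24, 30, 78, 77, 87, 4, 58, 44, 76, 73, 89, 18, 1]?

32.7991

Step 1: Compute the mean: 55.7333
Step 2: Sum of squared deviations from the mean: 15060.9333
Step 3: Sample variance = 15060.9333 / 14 = 1075.781
Step 4: Standard deviation = sqrt(1075.781) = 32.7991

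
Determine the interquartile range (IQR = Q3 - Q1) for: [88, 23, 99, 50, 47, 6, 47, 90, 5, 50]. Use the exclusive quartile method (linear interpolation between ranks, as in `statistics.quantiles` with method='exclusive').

69.75

Step 1: Sort the data: [5, 6, 23, 47, 47, 50, 50, 88, 90, 99]
Step 2: n = 10
Step 3: Using the exclusive quartile method:
  Q1 = 18.75
  Q2 (median) = 48.5
  Q3 = 88.5
  IQR = Q3 - Q1 = 88.5 - 18.75 = 69.75
Step 4: IQR = 69.75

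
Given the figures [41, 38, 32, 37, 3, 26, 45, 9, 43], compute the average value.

30.4444

Step 1: Sum all values: 41 + 38 + 32 + 37 + 3 + 26 + 45 + 9 + 43 = 274
Step 2: Count the number of values: n = 9
Step 3: Mean = sum / n = 274 / 9 = 30.4444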